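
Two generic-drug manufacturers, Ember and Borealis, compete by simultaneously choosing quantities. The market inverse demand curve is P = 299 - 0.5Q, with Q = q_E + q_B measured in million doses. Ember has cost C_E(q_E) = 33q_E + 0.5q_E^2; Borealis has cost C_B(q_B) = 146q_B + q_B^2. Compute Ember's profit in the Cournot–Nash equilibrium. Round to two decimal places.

Ember's profit: π_E = (299 - 0.5Q)q_E - (33q_E + (1/2)q_E²). Setting ∂π_E/∂q_E = 0: 266 - 2q_E - (1/2)(q_B) = 0.
Borealis's profit: π_B = (299 - 0.5Q)q_B - (146q_B + q_B²). Setting ∂π_B/∂q_B = 0: 153 - 3q_B - (1/2)(q_E) = 0.
Best responses: q_E = (266 - (1/2)q_B)/2, q_B = (153 - (1/2)q_E)/3.
Substituting one into the other gives q_E = 125.4783 and q_B = 692/23.
Price P = 299 - (1/2)·155.5652 = 221.2174.
Ember's profit: 221.2174·125.4783 - 33·125.4783 - (1/2)·125.4783² = 15744.7940.

15744.79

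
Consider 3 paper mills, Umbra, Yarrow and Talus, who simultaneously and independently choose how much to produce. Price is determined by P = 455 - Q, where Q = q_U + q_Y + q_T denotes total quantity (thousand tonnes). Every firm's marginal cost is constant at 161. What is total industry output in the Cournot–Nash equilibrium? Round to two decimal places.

Each firm earns π_i = (455 - Q)q_i - 161q_i.
First-order condition (treating rivals' output as given): 294 - 2q_i - Σ_{j≠i} q_j = 0.
By symmetry each firm produces the same amount; substituting Σ_{j≠i} q_j = 2q_i yields q_i = 294/4 = 147/2.
Total output Q = 147/2 + 147/2 + 147/2 = 441/2.

220.50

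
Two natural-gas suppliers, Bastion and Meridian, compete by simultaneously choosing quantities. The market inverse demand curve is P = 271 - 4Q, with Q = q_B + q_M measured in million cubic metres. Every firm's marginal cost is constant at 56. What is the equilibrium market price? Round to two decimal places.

127.67

Each firm earns π_i = (271 - 4Q)q_i - 56q_i.
First-order condition (treating rivals' output as given): 215 - 8q_i - 4q_j = 0.
With identical firms every q_j equals q_i, so q_j = q_i and 215 = 12q_i, giving q_i = 215/12.
Total output Q = 215/6, so price P = 271 - 4·(215/6) = 383/3.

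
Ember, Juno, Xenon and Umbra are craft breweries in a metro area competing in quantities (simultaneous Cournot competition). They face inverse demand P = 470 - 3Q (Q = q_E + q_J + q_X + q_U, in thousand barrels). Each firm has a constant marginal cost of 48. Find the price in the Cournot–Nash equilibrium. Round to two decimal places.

132.40

A representative firm's profit is π_i = q_i(470 - 3Q) - 48q_i.
Setting ∂π_i/∂q_i = 0 with rivals' quantities fixed: 422 - 6q_i - 3·Σ_{j≠i} q_j = 0.
With identical firms every q_j equals q_i, so Σ_{j≠i} q_j = 3q_i and 422 = 15q_i, giving q_i = 422/15.
Total output Q = 1688/15, so price P = 470 - 3·(1688/15) = 662/5.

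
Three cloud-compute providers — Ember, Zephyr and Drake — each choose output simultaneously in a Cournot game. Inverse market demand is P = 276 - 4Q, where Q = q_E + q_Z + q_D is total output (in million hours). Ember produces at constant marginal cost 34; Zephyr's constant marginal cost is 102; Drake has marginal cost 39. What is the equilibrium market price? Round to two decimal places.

112.75

Ember's profit: π_E = (276 - 4Q)q_E - (34q_E). Setting ∂π_E/∂q_E = 0: 242 - 8q_E - 4(q_Z + q_D) = 0.
Zephyr's profit: π_Z = (276 - 4Q)q_Z - (102q_Z). Setting ∂π_Z/∂q_Z = 0: 174 - 8q_Z - 4(q_E + q_D) = 0.
Drake's profit: π_D = (276 - 4Q)q_D - (39q_D). Setting ∂π_D/∂q_D = 0: 237 - 8q_D - 4(q_E + q_Z) = 0.
Summing all 3 equations gives 653 − 16Q = 0, hence Q = 653/16.
Back-substituting: q_E = (242 − 653/4)/4 = 315/16, q_Z = (174 − 653/4)/4 = 43/16, q_D = (237 − 653/4)/4 = 295/16.
Total output Q = 653/16, so price P = 276 - 4·(653/16) = 451/4.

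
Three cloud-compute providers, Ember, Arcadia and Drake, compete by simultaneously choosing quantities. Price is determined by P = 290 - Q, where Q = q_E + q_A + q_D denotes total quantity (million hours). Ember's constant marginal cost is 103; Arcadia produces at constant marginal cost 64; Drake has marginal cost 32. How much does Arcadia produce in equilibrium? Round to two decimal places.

Ember's profit: π_E = (290 - Q)q_E - (103q_E). Setting ∂π_E/∂q_E = 0: 187 - 2q_E - (q_A + q_D) = 0.
Arcadia's first-order condition: 226 - 2q_A - (q_E + q_D) = 0.
Drake's profit: π_D = (290 - Q)q_D - (32q_D). Setting ∂π_D/∂q_D = 0: 258 - 2q_D - (q_E + q_A) = 0.
Summing all 3 equations gives 671 − 4Q = 0, hence Q = 671/4.
Back-substituting: q_E = (187 − 671/4) = 77/4, q_A = (226 − 671/4) = 233/4, q_D = (258 − 671/4) = 361/4.

58.25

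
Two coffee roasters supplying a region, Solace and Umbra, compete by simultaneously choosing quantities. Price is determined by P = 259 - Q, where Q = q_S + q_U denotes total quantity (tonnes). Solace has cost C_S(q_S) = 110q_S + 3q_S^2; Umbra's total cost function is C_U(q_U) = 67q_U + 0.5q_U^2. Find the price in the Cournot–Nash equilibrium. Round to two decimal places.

187.61

Solace's profit: π_S = (259 - Q)q_S - (110q_S + 3q_S²). Setting ∂π_S/∂q_S = 0: 149 - 8q_S - (q_U) = 0.
Umbra's profit: π_U = (259 - Q)q_U - (67q_U + (1/2)q_U²). Setting ∂π_U/∂q_U = 0: 192 - 3q_U - (q_S) = 0.
Best responses: q_S = (149 - q_U)/8, q_U = (192 - q_S)/3.
Solving the pair: q_S = 255/23, q_U = 1387/23.
Total output Q = 1642/23, so price P = 259 - 1642/23 = 187.6087.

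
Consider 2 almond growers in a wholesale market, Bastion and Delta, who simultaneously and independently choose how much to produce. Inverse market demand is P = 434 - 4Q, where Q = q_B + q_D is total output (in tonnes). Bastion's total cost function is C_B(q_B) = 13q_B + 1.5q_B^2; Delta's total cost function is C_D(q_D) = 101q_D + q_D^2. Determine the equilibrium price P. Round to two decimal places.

227.32

Bastion's profit: π_B = (434 - 4Q)q_B - (13q_B + (3/2)q_B²). Setting ∂π_B/∂q_B = 0: 421 - 11q_B - 4(q_D) = 0.
Delta's profit: π_D = (434 - 4Q)q_D - (101q_D + q_D²). Setting ∂π_D/∂q_D = 0: 333 - 10q_D - 4(q_B) = 0.
So q_B = (421 - 4q_D)/11 and q_D = (333 - 4q_B)/10.
Substituting one into the other gives q_B = 1439/47 and q_D = 1979/94.
Total output Q = 51.6702, so price P = 434 - 4·51.6702 = 227.3191.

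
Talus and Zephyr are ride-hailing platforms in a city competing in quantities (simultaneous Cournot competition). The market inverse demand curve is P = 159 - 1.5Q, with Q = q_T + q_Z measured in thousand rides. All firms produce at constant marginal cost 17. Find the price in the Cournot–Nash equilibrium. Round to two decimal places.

Each firm earns π_i = (159 - 1.5Q)q_i - 17q_i.
First-order condition (treating rivals' output as given): 142 - 3q_i - (3/2)q_j = 0.
By symmetry each firm produces the same amount; substituting q_j = q_i yields q_i = 142/(9/2) = 284/9.
Total output Q = 568/9, so price P = 159 - (3/2)·(568/9) = 193/3.

64.33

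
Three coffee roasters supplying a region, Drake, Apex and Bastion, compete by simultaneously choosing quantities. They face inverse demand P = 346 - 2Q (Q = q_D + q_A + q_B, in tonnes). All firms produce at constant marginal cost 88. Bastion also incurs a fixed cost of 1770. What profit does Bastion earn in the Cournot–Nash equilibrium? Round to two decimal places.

310.13

Each firm earns π_i = (346 - 2Q)q_i - 88q_i.
Setting ∂π_i/∂q_i = 0 with rivals' quantities fixed: 258 - 4q_i - 2·Σ_{j≠i} q_j = 0.
By symmetry each firm produces the same amount; substituting Σ_{j≠i} q_j = 2q_i yields q_i = 258/8 = 129/4.
Price P = 346 - 2·(387/4) = 305/2.
Bastion's profit: (305/2 - 88)·(129/4) - 1770 = 310.1250.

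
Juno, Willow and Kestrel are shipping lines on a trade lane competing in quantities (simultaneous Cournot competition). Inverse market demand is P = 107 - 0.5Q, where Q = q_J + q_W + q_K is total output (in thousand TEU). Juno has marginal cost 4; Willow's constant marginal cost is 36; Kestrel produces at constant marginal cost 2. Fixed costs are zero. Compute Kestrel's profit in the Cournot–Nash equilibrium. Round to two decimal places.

2485.13

Juno's profit: π_J = (107 - 0.5Q)q_J - (4q_J). Setting ∂π_J/∂q_J = 0: 103 - q_J - (1/2)(q_W + q_K) = 0.
Willow's profit: π_W = (107 - 0.5Q)q_W - (36q_W). Setting ∂π_W/∂q_W = 0: 71 - q_W - (1/2)(q_J + q_K) = 0.
Kestrel's first-order condition: 105 - q_K - (1/2)(q_J + q_W) = 0.
Summing all 3 equations gives 279 − 2Q = 0, hence Q = 279/2.
Back-substituting: q_J = (103 − 279/4)/(1/2) = 133/2, q_W = (71 − 279/4)/(1/2) = 5/2, q_K = (105 − 279/4)/(1/2) = 141/2.
Price P = 107 - (1/2)·(279/2) = 149/4.
Kestrel's profit: (149/4 - 2)·(141/2) = 2485.1250.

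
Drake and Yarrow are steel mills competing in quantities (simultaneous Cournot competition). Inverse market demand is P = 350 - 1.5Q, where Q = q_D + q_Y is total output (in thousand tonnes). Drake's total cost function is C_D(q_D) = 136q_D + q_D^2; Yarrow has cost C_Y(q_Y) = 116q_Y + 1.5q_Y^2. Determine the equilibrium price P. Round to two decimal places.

Drake's profit: π_D = (350 - 1.5Q)q_D - (136q_D + q_D²). Setting ∂π_D/∂q_D = 0: 214 - 5q_D - (3/2)(q_Y) = 0.
Yarrow's first-order condition: 234 - 6q_Y - (3/2)(q_D) = 0.
Best responses: q_D = (214 - (3/2)q_Y)/5, q_Y = (234 - (3/2)q_D)/6.
Solving the pair: q_D = 1244/37, q_Y = 1132/37.
Total output Q = 64.2162, so price P = 350 - (3/2)·64.2162 = 253.6757.

253.68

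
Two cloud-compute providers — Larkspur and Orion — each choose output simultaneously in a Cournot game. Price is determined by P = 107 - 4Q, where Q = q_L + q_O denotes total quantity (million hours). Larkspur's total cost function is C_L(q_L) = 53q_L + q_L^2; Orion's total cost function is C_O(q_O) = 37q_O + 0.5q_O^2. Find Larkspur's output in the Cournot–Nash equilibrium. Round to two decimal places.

Larkspur's profit: π_L = (107 - 4Q)q_L - (53q_L + q_L²). Setting ∂π_L/∂q_L = 0: 54 - 10q_L - 4(q_O) = 0.
Orion's profit: π_O = (107 - 4Q)q_O - (37q_O + (1/2)q_O²). Setting ∂π_O/∂q_O = 0: 70 - 9q_O - 4(q_L) = 0.
Best responses: q_L = (54 - 4q_O)/10, q_O = (70 - 4q_L)/9.
Solving the pair: q_L = 103/37, q_O = 242/37.

2.78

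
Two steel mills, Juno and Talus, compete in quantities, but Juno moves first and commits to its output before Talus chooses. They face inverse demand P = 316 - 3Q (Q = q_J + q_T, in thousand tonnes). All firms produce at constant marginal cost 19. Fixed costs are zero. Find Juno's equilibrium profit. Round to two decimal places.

3675.38

The follower Talus best-responds to any q_J: π_T = (316 - 3Q)q_T - 19q_T.
∂π_T/∂q_T = 297 - 3q_J - 6q_T = 0 gives the reaction function q_T = (297 - 3q_J)/6.
Juno substitutes q_T(q_J) into its own profit: π_J = q_J(316 - 3q_J - (297 - 3q_J)/2) - 19q_J = (335/2 - (3/2)q_J)q_J - 19q_J.
The leader's first-order condition 297/2 - 3q_J = 0 yields q_J = 99/2.
Then q_T = (297 - 3·(99/2))/6 = 99/4.
Price P = 316 - 3·(297/4) = 373/4.
Juno's profit: (373/4 - 19)·(99/2) = 3675.3750.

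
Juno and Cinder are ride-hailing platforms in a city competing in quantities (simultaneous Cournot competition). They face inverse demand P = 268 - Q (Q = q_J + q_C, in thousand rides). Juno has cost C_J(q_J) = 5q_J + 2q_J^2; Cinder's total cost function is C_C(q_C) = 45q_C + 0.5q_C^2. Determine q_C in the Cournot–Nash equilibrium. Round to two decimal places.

63.24

Juno's profit: π_J = (268 - Q)q_J - (5q_J + 2q_J²). Setting ∂π_J/∂q_J = 0: 263 - 6q_J - (q_C) = 0.
Cinder's first-order condition: 223 - 3q_C - (q_J) = 0.
So q_J = (263 - q_C)/6 and q_C = (223 - q_J)/3.
Solving the pair: q_J = 566/17, q_C = 1075/17.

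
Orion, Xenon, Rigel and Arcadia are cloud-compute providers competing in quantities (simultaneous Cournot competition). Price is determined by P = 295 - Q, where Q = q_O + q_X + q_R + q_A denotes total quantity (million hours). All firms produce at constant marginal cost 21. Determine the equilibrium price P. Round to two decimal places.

A representative firm's profit is π_i = q_i(295 - Q) - 21q_i.
Setting ∂π_i/∂q_i = 0 with rivals' quantities fixed: 274 - 2q_i - Σ_{j≠i} q_j = 0.
By symmetry each firm produces the same amount; substituting Σ_{j≠i} q_j = 3q_i yields q_i = 274/5.
Total output Q = 1096/5, so price P = 295 - 1096/5 = 379/5.

75.80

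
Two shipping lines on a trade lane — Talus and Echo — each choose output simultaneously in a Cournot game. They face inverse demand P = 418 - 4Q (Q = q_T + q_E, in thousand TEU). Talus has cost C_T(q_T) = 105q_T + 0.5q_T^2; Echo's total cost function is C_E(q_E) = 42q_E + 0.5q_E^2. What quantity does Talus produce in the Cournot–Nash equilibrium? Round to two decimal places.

20.20

Talus's profit: π_T = (418 - 4Q)q_T - (105q_T + (1/2)q_T²). Setting ∂π_T/∂q_T = 0: 313 - 9q_T - 4(q_E) = 0.
Echo's first-order condition: 376 - 9q_E - 4(q_T) = 0.
So q_T = (313 - 4q_E)/9 and q_E = (376 - 4q_T)/9.
Substituting one into the other gives q_T = 101/5 and q_E = 164/5.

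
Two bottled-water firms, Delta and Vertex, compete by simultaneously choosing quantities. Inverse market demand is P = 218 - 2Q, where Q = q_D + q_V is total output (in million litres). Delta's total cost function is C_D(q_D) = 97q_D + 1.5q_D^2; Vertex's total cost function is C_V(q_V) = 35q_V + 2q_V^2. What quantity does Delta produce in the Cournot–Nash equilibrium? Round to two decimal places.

Delta's profit: π_D = (218 - 2Q)q_D - (97q_D + (3/2)q_D²). Setting ∂π_D/∂q_D = 0: 121 - 7q_D - 2(q_V) = 0.
Vertex's first-order condition: 183 - 8q_V - 2(q_D) = 0.
Best responses: q_D = (121 - 2q_V)/7, q_V = (183 - 2q_D)/8.
Solving the pair: q_D = 301/26, q_V = 1039/52.

11.58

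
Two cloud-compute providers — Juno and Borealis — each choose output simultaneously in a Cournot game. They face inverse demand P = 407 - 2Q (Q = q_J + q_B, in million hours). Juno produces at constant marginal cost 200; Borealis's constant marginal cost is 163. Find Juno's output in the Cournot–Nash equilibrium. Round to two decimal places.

28.33

Juno's profit: π_J = (407 - 2Q)q_J - (200q_J). Setting ∂π_J/∂q_J = 0: 207 - 4q_J - 2(q_B) = 0.
Borealis's profit: π_B = (407 - 2Q)q_B - (163q_B). Setting ∂π_B/∂q_B = 0: 244 - 4q_B - 2(q_J) = 0.
So q_J = (207 - 2q_B)/4 and q_B = (244 - 2q_J)/4.
Substituting one into the other gives q_J = 85/3 and q_B = 281/6.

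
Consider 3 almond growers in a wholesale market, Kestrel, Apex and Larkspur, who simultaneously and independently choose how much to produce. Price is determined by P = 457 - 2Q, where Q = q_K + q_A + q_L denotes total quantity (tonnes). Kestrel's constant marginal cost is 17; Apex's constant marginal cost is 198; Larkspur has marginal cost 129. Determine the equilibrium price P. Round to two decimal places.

Kestrel's profit: π_K = (457 - 2Q)q_K - (17q_K). Setting ∂π_K/∂q_K = 0: 440 - 4q_K - 2(q_A + q_L) = 0.
Apex's profit: π_A = (457 - 2Q)q_A - (198q_A). Setting ∂π_A/∂q_A = 0: 259 - 4q_A - 2(q_K + q_L) = 0.
Larkspur's profit: π_L = (457 - 2Q)q_L - (129q_L). Setting ∂π_L/∂q_L = 0: 328 - 4q_L - 2(q_K + q_A) = 0.
Adding the 3 first-order conditions: 1027 − 8Q = 0, so Q = 1027/8.
Back-substituting: q_K = (440 − 1027/4)/2 = 733/8, q_A = (259 − 1027/4)/2 = 9/8, q_L = (328 − 1027/4)/2 = 285/8.
Total output Q = 1027/8, so price P = 457 - 2·(1027/8) = 801/4.

200.25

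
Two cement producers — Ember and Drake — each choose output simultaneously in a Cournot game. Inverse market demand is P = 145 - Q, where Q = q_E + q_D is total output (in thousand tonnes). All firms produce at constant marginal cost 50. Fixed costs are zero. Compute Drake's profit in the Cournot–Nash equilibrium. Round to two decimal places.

1002.78

A representative firm's profit is π_i = q_i(145 - Q) - 50q_i.
Setting ∂π_i/∂q_i = 0 with rivals' quantities fixed: 95 - 2q_i - q_j = 0.
With identical firms every q_j equals q_i, so q_j = q_i and 95 = 3q_i, giving q_i = 95/3.
Price P = 145 - 190/3 = 245/3.
Drake's profit: (245/3 - 50)·(95/3) = 1002.7778.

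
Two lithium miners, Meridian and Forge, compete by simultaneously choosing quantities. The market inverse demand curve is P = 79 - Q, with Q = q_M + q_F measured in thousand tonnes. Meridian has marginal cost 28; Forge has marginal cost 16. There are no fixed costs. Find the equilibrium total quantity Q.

Meridian's profit: π_M = (79 - Q)q_M - (28q_M). Setting ∂π_M/∂q_M = 0: 51 - 2q_M - (q_F) = 0.
Forge's first-order condition: 63 - 2q_F - (q_M) = 0.
So q_M = (51 - q_F)/2 and q_F = (63 - q_M)/2.
Substituting one into the other gives q_M = 13 and q_F = 25.
Total output Q = 13 + 25 = 38.

38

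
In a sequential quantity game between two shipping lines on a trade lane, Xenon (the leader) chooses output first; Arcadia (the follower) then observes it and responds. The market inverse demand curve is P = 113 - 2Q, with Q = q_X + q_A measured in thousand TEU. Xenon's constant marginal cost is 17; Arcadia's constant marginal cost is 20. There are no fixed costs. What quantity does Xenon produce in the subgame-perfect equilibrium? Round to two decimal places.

The follower Arcadia best-responds to any q_X: π_A = (113 - 2Q)q_A - 20q_A.
∂π_A/∂q_A = 93 - 2q_X - 4q_A = 0 gives the reaction function q_A = (93 - 2q_X)/4.
Xenon substitutes q_A(q_X) into its own profit: π_X = q_X(113 - 2q_X - (93 - 2q_X)/2) - 17q_X = (133/2 - q_X)q_X - 17q_X.
Leader FOC: 99/2 - 2q_X = 0, so q_X = 99/4.
Then q_A = (93 - 2·(99/4))/4 = 87/8.

24.75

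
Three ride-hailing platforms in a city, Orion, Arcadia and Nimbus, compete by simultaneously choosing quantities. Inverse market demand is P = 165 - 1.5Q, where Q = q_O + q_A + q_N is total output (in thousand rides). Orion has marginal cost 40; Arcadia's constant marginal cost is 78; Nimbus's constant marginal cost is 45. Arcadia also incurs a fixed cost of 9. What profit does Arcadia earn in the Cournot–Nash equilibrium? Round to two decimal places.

1.67

Orion's profit: π_O = (165 - 1.5Q)q_O - (40q_O). Setting ∂π_O/∂q_O = 0: 125 - 3q_O - (3/2)(q_A + q_N) = 0.
Arcadia's profit: π_A = (165 - 1.5Q)q_A - (78q_A). Setting ∂π_A/∂q_A = 0: 87 - 3q_A - (3/2)(q_O + q_N) = 0.
Nimbus's first-order condition: 120 - 3q_N - (3/2)(q_O + q_A) = 0.
Summing all 3 equations gives 332 − 6Q = 0, hence Q = 166/3.
Back-substituting: q_O = (125 − 83)/(3/2) = 28, q_A = (87 − 83)/(3/2) = 8/3, q_N = (120 − 83)/(3/2) = 74/3.
Price P = 165 - (3/2)·(166/3) = 82.
Arcadia's profit: (82 - 78)·(8/3) - 9 = 5/3.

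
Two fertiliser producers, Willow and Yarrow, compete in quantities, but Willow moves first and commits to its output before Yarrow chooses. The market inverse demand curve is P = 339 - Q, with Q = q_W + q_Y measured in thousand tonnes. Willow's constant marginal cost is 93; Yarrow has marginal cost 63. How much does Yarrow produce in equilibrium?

Solve by backward induction. Given q_W, the follower Yarrow maximises π_Y = (339 - q_W - q_Y)q_Y - 63q_Y.
∂π_Y/∂q_Y = 276 - q_W - 2q_Y = 0 gives the reaction function q_Y = (276 - q_W)/2.
Willow substitutes q_Y(q_W) into its own profit: π_W = q_W(339 - q_W - (276 - q_W)/2) - 93q_W = (201 - (1/2)q_W)q_W - 93q_W.
Leader FOC: 108 - q_W = 0, so q_W = 108.
Then q_Y = (276 - 108)/2 = 84.

84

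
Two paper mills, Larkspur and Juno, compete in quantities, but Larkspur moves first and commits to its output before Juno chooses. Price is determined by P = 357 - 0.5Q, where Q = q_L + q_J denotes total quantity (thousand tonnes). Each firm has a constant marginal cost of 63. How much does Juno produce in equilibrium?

147

The follower Juno best-responds to any q_L: π_J = (357 - 0.5Q)q_J - 63q_J.
Setting the follower's marginal profit to zero, 294 - (1/2)q_L - q_J = 0, i.e. q_J = (294 - (1/2)q_L).
Larkspur substitutes q_J(q_L) into its own profit: π_L = q_L(357 - (1/2)q_L - (294 - (1/2)q_L)/2) - 63q_L = (210 - (1/4)q_L)q_L - 63q_L.
Maximising: ∂π_L/∂q_L = 147 - (1/2)q_L = 0, giving q_L = 294.
Then q_J = (294 - (1/2)·294) = 147.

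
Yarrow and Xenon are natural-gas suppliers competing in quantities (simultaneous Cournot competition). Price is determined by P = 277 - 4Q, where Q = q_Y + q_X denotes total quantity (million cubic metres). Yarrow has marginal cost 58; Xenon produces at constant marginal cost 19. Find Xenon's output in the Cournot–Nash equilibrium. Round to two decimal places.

24.75

Yarrow's profit: π_Y = (277 - 4Q)q_Y - (58q_Y). Setting ∂π_Y/∂q_Y = 0: 219 - 8q_Y - 4(q_X) = 0.
Xenon's profit: π_X = (277 - 4Q)q_X - (19q_X). Setting ∂π_X/∂q_X = 0: 258 - 8q_X - 4(q_Y) = 0.
Rearranging gives the reaction functions q_Y = (219 - 4q_X)/8 and q_X = (258 - 4q_Y)/8.
Solving the pair: q_Y = 15, q_X = 99/4.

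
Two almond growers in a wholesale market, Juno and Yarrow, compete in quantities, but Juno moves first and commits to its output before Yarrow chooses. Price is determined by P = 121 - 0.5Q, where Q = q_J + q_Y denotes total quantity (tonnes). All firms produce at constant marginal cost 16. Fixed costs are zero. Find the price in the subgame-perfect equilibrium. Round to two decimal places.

The follower Yarrow best-responds to any q_J: π_Y = (121 - 0.5Q)q_Y - 16q_Y.
Follower FOC: 105 - (1/2)q_J - q_Y = 0, so q_Y(q_J) = (105 - (1/2)q_J).
The leader anticipates this reaction. Substituting into P = 121 - 0.5Q gives P = 137/2 - (1/4)q_J, so π_J = (137/2 - (1/4)q_J)q_J - 16q_J.
The leader's first-order condition 105/2 - (1/2)q_J = 0 yields q_J = 105.
Then q_Y = (105 - (1/2)·105) = 105/2.
Total output Q = 315/2, so price P = 121 - (1/2)·(315/2) = 169/4.

42.25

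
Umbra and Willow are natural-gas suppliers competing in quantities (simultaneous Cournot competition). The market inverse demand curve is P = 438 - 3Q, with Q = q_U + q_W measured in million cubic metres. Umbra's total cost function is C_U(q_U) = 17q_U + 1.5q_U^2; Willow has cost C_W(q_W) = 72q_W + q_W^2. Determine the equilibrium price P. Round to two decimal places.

233.19

Umbra's profit: π_U = (438 - 3Q)q_U - (17q_U + (3/2)q_U²). Setting ∂π_U/∂q_U = 0: 421 - 9q_U - 3(q_W) = 0.
Willow's first-order condition: 366 - 8q_W - 3(q_U) = 0.
Best responses: q_U = (421 - 3q_W)/9, q_W = (366 - 3q_U)/8.
Substituting one into the other gives q_U = 36.0317 and q_W = 677/21.
Total output Q = 68.2698, so price P = 438 - 3·68.2698 = 233.1905.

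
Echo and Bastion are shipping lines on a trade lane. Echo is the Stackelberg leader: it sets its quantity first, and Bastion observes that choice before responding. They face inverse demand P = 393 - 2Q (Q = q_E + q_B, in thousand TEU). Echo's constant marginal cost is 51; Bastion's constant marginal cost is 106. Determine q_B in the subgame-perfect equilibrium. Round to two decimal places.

Solve by backward induction. Given q_E, the follower Bastion maximises π_B = (393 - 2q_E - 2q_B)q_B - 106q_B.
Setting the follower's marginal profit to zero, 287 - 2q_E - 4q_B = 0, i.e. q_B = (287 - 2q_E)/4.
Echo substitutes q_B(q_E) into its own profit: π_E = q_E(393 - 2q_E - (287 - 2q_E)/2) - 51q_E = (499/2 - q_E)q_E - 51q_E.
Leader FOC: 397/2 - 2q_E = 0, so q_E = 397/4.
Then q_B = (287 - 2·(397/4))/4 = 177/8.

22.13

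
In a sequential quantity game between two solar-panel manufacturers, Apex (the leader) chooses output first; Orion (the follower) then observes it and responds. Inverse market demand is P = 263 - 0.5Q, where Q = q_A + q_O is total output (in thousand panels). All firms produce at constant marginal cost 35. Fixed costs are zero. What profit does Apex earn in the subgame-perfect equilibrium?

12996

Solve by backward induction. Given q_A, the follower Orion maximises π_O = (263 - (1/2)q_A - (1/2)q_O)q_O - 35q_O.
Follower FOC: 228 - (1/2)q_A - q_O = 0, so q_O(q_A) = (228 - (1/2)q_A).
The leader anticipates this reaction. Substituting into P = 263 - 0.5Q gives P = 149 - (1/4)q_A, so π_A = (149 - (1/4)q_A)q_A - 35q_A.
The leader's first-order condition 114 - (1/2)q_A = 0 yields q_A = 228.
Then q_O = (228 - (1/2)·228) = 114.
Price P = 263 - (1/2)·342 = 92.
Apex's profit: (92 - 35)·228 = 12996.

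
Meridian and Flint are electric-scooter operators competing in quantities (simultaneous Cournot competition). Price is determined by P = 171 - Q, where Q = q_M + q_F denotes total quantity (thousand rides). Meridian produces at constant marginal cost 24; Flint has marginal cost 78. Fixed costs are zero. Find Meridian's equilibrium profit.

4489

Meridian's profit: π_M = (171 - Q)q_M - (24q_M). Setting ∂π_M/∂q_M = 0: 147 - 2q_M - (q_F) = 0.
Flint's first-order condition: 93 - 2q_F - (q_M) = 0.
Rearranging gives the reaction functions q_M = (147 - q_F)/2 and q_F = (93 - q_M)/2.
Solving the pair: q_M = 67, q_F = 13.
Price P = 171 - 80 = 91.
Meridian's profit: (91 - 24)·67 = 4489.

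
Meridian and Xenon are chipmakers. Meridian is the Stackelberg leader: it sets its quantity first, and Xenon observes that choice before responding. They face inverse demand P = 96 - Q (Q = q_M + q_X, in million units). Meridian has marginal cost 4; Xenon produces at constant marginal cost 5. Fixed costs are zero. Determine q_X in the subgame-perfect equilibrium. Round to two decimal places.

The follower Xenon best-responds to any q_M: π_X = (96 - Q)q_X - 5q_X.
∂π_X/∂q_X = 91 - q_M - 2q_X = 0 gives the reaction function q_X = (91 - q_M)/2.
Meridian substitutes q_X(q_M) into its own profit: π_M = q_M(96 - q_M - (91 - q_M)/2) - 4q_M = (101/2 - (1/2)q_M)q_M - 4q_M.
The leader's first-order condition 93/2 - q_M = 0 yields q_M = 93/2.
Then q_X = (91 - 93/2)/2 = 89/4.

22.25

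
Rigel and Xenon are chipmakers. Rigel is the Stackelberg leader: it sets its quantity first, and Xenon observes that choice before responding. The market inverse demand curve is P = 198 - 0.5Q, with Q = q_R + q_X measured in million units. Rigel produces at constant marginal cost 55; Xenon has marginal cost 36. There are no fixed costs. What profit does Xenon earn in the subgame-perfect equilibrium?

The follower Xenon best-responds to any q_R: π_X = (198 - 0.5Q)q_X - 36q_X.
∂π_X/∂q_X = 162 - (1/2)q_R - q_X = 0 gives the reaction function q_X = (162 - (1/2)q_R).
The leader anticipates this reaction. Substituting into P = 198 - 0.5Q gives P = 117 - (1/4)q_R, so π_R = (117 - (1/4)q_R)q_R - 55q_R.
The leader's first-order condition 62 - (1/2)q_R = 0 yields q_R = 124.
Then q_X = (162 - (1/2)·124) = 100.
Price P = 198 - (1/2)·224 = 86.
Xenon's profit: (86 - 36)·100 = 5000.

5000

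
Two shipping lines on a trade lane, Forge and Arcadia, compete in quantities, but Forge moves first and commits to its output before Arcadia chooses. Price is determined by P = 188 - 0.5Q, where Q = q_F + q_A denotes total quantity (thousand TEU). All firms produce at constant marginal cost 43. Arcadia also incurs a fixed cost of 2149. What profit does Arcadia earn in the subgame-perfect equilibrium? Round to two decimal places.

Solve by backward induction. Given q_F, the follower Arcadia maximises π_A = (188 - (1/2)q_F - (1/2)q_A)q_A - 43q_A.
Follower FOC: 145 - (1/2)q_F - q_A = 0, so q_A(q_F) = (145 - (1/2)q_F).
Forge substitutes q_A(q_F) into its own profit: π_F = q_F(188 - (1/2)q_F - (145 - (1/2)q_F)/2) - 43q_F = (231/2 - (1/4)q_F)q_F - 43q_F.
Leader FOC: 145/2 - (1/2)q_F = 0, so q_F = 145.
Then q_A = (145 - (1/2)·145) = 145/2.
Price P = 188 - (1/2)·(435/2) = 317/4.
Arcadia's profit: (317/4 - 43)·(145/2) - 2149 = 479.1250.

479.13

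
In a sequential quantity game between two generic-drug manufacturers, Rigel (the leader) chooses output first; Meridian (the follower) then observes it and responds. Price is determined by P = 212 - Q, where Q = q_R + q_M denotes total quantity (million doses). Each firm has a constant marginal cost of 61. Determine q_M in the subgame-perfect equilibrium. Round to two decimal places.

37.75

Solve by backward induction. Given q_R, the follower Meridian maximises π_M = (212 - q_R - q_M)q_M - 61q_M.
Setting the follower's marginal profit to zero, 151 - q_R - 2q_M = 0, i.e. q_M = (151 - q_R)/2.
Rigel substitutes q_M(q_R) into its own profit: π_R = q_R(212 - q_R - (151 - q_R)/2) - 61q_R = (273/2 - (1/2)q_R)q_R - 61q_R.
Maximising: ∂π_R/∂q_R = 151/2 - q_R = 0, giving q_R = 151/2.
Then q_M = (151 - 151/2)/2 = 151/4.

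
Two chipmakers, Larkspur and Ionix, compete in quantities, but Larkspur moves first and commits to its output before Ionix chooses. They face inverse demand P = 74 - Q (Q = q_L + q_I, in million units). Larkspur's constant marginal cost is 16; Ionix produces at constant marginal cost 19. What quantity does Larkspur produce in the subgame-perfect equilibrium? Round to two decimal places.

30.50

The follower Ionix best-responds to any q_L: π_I = (74 - Q)q_I - 19q_I.
∂π_I/∂q_I = 55 - q_L - 2q_I = 0 gives the reaction function q_I = (55 - q_L)/2.
Larkspur substitutes q_I(q_L) into its own profit: π_L = q_L(74 - q_L - (55 - q_L)/2) - 16q_L = (93/2 - (1/2)q_L)q_L - 16q_L.
Leader FOC: 61/2 - q_L = 0, so q_L = 61/2.
Then q_I = (55 - 61/2)/2 = 49/4.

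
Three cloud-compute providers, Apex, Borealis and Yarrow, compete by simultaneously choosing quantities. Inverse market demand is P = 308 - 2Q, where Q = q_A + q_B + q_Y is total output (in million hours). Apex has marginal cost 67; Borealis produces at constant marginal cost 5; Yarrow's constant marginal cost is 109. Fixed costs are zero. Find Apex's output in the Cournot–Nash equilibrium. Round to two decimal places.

27.63

Apex's profit: π_A = (308 - 2Q)q_A - (67q_A). Setting ∂π_A/∂q_A = 0: 241 - 4q_A - 2(q_B + q_Y) = 0.
Borealis's profit: π_B = (308 - 2Q)q_B - (5q_B). Setting ∂π_B/∂q_B = 0: 303 - 4q_B - 2(q_A + q_Y) = 0.
Yarrow's first-order condition: 199 - 4q_Y - 2(q_A + q_B) = 0.
Summing all 3 equations gives 743 − 8Q = 0, hence Q = 743/8.
Back-substituting: q_A = (241 − 743/4)/2 = 221/8, q_B = (303 − 743/4)/2 = 469/8, q_Y = (199 − 743/4)/2 = 53/8.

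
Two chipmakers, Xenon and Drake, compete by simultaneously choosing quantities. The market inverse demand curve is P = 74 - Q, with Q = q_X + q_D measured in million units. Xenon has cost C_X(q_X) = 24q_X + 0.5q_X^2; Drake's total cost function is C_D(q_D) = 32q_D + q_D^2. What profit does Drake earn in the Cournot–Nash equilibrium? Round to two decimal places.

95.47

Xenon's profit: π_X = (74 - Q)q_X - (24q_X + (1/2)q_X²). Setting ∂π_X/∂q_X = 0: 50 - 3q_X - (q_D) = 0.
Drake's first-order condition: 42 - 4q_D - (q_X) = 0.
Rearranging gives the reaction functions q_X = (50 - q_D)/3 and q_D = (42 - q_X)/4.
Substituting one into the other gives q_X = 158/11 and q_D = 76/11.
Price P = 74 - 234/11 = 580/11.
Drake's profit: (580/11)·(76/11) - 32·(76/11) - (76/11)² = 95.4711.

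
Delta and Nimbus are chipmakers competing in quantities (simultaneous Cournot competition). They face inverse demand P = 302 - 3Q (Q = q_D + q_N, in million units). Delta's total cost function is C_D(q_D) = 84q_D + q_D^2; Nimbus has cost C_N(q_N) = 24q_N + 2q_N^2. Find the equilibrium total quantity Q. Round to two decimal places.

41.07

Delta's profit: π_D = (302 - 3Q)q_D - (84q_D + q_D²). Setting ∂π_D/∂q_D = 0: 218 - 8q_D - 3(q_N) = 0.
Nimbus's profit: π_N = (302 - 3Q)q_N - (24q_N + 2q_N²). Setting ∂π_N/∂q_N = 0: 278 - 10q_N - 3(q_D) = 0.
So q_D = (218 - 3q_N)/8 and q_N = (278 - 3q_D)/10.
Solving the pair: q_D = 1346/71, q_N = 1570/71.
Total output Q = 1346/71 + 1570/71 = 41.0704.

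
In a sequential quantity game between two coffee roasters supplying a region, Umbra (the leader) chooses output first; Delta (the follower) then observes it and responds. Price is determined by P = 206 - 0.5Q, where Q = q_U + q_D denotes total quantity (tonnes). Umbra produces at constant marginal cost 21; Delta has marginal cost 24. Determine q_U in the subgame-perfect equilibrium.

The follower Delta best-responds to any q_U: π_D = (206 - 0.5Q)q_D - 24q_D.
∂π_D/∂q_D = 182 - (1/2)q_U - q_D = 0 gives the reaction function q_D = (182 - (1/2)q_U).
The leader anticipates this reaction. Substituting into P = 206 - 0.5Q gives P = 115 - (1/4)q_U, so π_U = (115 - (1/4)q_U)q_U - 21q_U.
Leader FOC: 94 - (1/2)q_U = 0, so q_U = 188.
Then q_D = (182 - (1/2)·188) = 88.

188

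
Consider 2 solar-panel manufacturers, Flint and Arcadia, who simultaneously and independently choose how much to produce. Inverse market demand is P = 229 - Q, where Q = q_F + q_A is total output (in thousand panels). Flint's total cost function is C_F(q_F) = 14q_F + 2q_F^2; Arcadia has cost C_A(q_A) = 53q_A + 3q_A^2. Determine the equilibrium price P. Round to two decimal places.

178.26

Flint's profit: π_F = (229 - Q)q_F - (14q_F + 2q_F²). Setting ∂π_F/∂q_F = 0: 215 - 6q_F - (q_A) = 0.
Arcadia's first-order condition: 176 - 8q_A - (q_F) = 0.
Best responses: q_F = (215 - q_A)/6, q_A = (176 - q_F)/8.
Solving the pair: q_F = 1544/47, q_A = 841/47.
Total output Q = 50.7447, so price P = 229 - 50.7447 = 178.2553.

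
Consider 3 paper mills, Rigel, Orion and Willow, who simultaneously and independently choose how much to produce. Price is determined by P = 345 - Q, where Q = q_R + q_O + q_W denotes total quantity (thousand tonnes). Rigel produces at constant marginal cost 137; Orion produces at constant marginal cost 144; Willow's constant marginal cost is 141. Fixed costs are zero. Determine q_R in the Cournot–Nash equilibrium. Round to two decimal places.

Rigel's profit: π_R = (345 - Q)q_R - (137q_R). Setting ∂π_R/∂q_R = 0: 208 - 2q_R - (q_O + q_W) = 0.
Orion's profit: π_O = (345 - Q)q_O - (144q_O). Setting ∂π_O/∂q_O = 0: 201 - 2q_O - (q_R + q_W) = 0.
Willow's profit: π_W = (345 - Q)q_W - (141q_W). Setting ∂π_W/∂q_W = 0: 204 - 2q_W - (q_R + q_O) = 0.
Summing all 3 equations gives 613 − 4Q = 0, hence Q = 613/4.
Back-substituting: q_R = (208 − 613/4) = 219/4, q_O = (201 − 613/4) = 191/4, q_W = (204 − 613/4) = 203/4.

54.75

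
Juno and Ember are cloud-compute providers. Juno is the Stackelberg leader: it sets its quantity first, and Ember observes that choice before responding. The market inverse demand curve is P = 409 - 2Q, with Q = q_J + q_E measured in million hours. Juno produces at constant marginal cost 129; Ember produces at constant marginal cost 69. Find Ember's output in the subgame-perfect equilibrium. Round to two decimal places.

Solve by backward induction. Given q_J, the follower Ember maximises π_E = (409 - 2q_J - 2q_E)q_E - 69q_E.
∂π_E/∂q_E = 340 - 2q_J - 4q_E = 0 gives the reaction function q_E = (340 - 2q_J)/4.
Juno substitutes q_E(q_J) into its own profit: π_J = q_J(409 - 2q_J - (340 - 2q_J)/2) - 129q_J = (239 - q_J)q_J - 129q_J.
The leader's first-order condition 110 - 2q_J = 0 yields q_J = 55.
Then q_E = (340 - 2·55)/4 = 115/2.

57.50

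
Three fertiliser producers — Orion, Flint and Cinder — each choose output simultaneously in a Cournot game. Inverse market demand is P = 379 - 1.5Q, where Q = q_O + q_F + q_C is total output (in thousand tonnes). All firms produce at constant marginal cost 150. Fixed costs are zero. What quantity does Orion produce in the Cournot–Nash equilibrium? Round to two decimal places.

38.17

Each firm earns π_i = (379 - 1.5Q)q_i - 150q_i.
First-order condition (treating rivals' output as given): 229 - 3q_i - (3/2)·Σ_{j≠i} q_j = 0.
With identical firms every q_j equals q_i, so Σ_{j≠i} q_j = 2q_i and 229 = 6q_i, giving q_i = 229/6.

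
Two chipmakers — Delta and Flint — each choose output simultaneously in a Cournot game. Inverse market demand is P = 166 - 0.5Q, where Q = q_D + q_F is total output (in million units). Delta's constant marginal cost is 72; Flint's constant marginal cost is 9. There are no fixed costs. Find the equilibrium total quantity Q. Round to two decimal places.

Delta's profit: π_D = (166 - 0.5Q)q_D - (72q_D). Setting ∂π_D/∂q_D = 0: 94 - q_D - (1/2)(q_F) = 0.
Flint's first-order condition: 157 - q_F - (1/2)(q_D) = 0.
Rearranging gives the reaction functions q_D = (94 - (1/2)q_F) and q_F = (157 - (1/2)q_D).
Solving the pair: q_D = 62/3, q_F = 440/3.
Total output Q = 62/3 + 440/3 = 502/3.

167.33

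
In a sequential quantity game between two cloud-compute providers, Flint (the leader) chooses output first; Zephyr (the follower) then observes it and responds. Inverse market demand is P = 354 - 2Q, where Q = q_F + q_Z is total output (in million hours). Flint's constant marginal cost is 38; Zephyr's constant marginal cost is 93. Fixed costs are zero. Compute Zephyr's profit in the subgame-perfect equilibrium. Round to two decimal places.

712.53

The follower Zephyr best-responds to any q_F: π_Z = (354 - 2Q)q_Z - 93q_Z.
∂π_Z/∂q_Z = 261 - 2q_F - 4q_Z = 0 gives the reaction function q_Z = (261 - 2q_F)/4.
The leader anticipates this reaction. Substituting into P = 354 - 2Q gives P = 447/2 - q_F, so π_F = (447/2 - q_F)q_F - 38q_F.
Maximising: ∂π_F/∂q_F = 371/2 - 2q_F = 0, giving q_F = 371/4.
Then q_Z = (261 - 2·(371/4))/4 = 151/8.
Price P = 354 - 2·(893/8) = 523/4.
Zephyr's profit: (523/4 - 93)·(151/8) = 712.5313.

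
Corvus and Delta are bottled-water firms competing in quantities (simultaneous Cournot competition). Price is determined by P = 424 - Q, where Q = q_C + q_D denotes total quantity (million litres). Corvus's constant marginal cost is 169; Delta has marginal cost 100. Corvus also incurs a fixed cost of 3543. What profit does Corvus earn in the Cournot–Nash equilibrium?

Corvus's profit: π_C = (424 - Q)q_C - (169q_C). Setting ∂π_C/∂q_C = 0: 255 - 2q_C - (q_D) = 0.
Delta's profit: π_D = (424 - Q)q_D - (100q_D). Setting ∂π_D/∂q_D = 0: 324 - 2q_D - (q_C) = 0.
Best responses: q_C = (255 - q_D)/2, q_D = (324 - q_C)/2.
Substituting one into the other gives q_C = 62 and q_D = 131.
Price P = 424 - 193 = 231.
Corvus's profit: (231 - 169)·62 - 3543 = 301.

301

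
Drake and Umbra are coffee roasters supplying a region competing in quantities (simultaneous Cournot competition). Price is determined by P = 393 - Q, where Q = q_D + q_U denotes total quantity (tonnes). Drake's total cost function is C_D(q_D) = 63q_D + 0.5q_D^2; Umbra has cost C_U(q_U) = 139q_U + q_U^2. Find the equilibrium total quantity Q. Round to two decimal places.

Drake's profit: π_D = (393 - Q)q_D - (63q_D + (1/2)q_D²). Setting ∂π_D/∂q_D = 0: 330 - 3q_D - (q_U) = 0.
Umbra's profit: π_U = (393 - Q)q_U - (139q_U + q_U²). Setting ∂π_U/∂q_U = 0: 254 - 4q_U - (q_D) = 0.
So q_D = (330 - q_U)/3 and q_U = (254 - q_D)/4.
Solving the pair: q_D = 1066/11, q_U = 432/11.
Total output Q = 1066/11 + 432/11 = 1498/11.

136.18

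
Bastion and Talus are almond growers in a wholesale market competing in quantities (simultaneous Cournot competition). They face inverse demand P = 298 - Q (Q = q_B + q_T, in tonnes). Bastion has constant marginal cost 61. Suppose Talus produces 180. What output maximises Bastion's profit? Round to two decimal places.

With the rival's output fixed at 180, Bastion's profit is π_B = (298 - 180 - q_B)q_B - (61q_B) = (118 - q_B)q_B - (61q_B).
∂π_B/∂q_B = 57 - 2q_B = 0, so q_B = 57/2.

28.50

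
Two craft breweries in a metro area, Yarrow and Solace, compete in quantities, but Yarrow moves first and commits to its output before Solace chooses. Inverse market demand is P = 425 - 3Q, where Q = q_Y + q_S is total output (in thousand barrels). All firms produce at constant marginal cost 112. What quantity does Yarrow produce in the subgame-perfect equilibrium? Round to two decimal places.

52.17

Solve by backward induction. Given q_Y, the follower Solace maximises π_S = (425 - 3q_Y - 3q_S)q_S - 112q_S.
Setting the follower's marginal profit to zero, 313 - 3q_Y - 6q_S = 0, i.e. q_S = (313 - 3q_Y)/6.
Yarrow substitutes q_S(q_Y) into its own profit: π_Y = q_Y(425 - 3q_Y - (313 - 3q_Y)/2) - 112q_Y = (537/2 - (3/2)q_Y)q_Y - 112q_Y.
The leader's first-order condition 313/2 - 3q_Y = 0 yields q_Y = 313/6.
Then q_S = (313 - 3·(313/6))/6 = 313/12.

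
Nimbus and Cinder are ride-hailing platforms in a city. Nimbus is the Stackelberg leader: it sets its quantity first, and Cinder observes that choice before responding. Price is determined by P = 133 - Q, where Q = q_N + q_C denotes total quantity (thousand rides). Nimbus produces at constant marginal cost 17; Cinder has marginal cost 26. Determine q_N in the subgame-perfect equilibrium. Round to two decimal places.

The follower Cinder best-responds to any q_N: π_C = (133 - Q)q_C - 26q_C.
∂π_C/∂q_C = 107 - q_N - 2q_C = 0 gives the reaction function q_C = (107 - q_N)/2.
The leader anticipates this reaction. Substituting into P = 133 - Q gives P = 159/2 - (1/2)q_N, so π_N = (159/2 - (1/2)q_N)q_N - 17q_N.
The leader's first-order condition 125/2 - q_N = 0 yields q_N = 125/2.
Then q_C = (107 - 125/2)/2 = 89/4.

62.50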